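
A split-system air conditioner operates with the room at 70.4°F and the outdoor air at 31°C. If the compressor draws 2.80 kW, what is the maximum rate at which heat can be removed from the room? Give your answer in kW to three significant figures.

In absolute terms T_C = 294.48 K and T_H = 304.15 K, so ΔT = 9.667 K.
COP_Carnot = T_C/ΔT = 294.48/9.667 = 30.46.
Q̇_max = COP_Carnot × Ẇ = 30.46 × 2.800 kW = 85.30 kW.

85.3 kW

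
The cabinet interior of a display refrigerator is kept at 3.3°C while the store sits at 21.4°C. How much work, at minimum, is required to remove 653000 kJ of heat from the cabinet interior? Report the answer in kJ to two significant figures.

43000 kJ

In absolute terms T_C = 276.45 K and T_H = 294.55 K, so ΔT = 18.10 K.
The reversible limit is COP_R = T_C/ΔT = 15.27, so W_min = Q_C/COP = Q_C·ΔT/T_C.
W_min = 653000 × 18.10/276.45 = 42750 kJ.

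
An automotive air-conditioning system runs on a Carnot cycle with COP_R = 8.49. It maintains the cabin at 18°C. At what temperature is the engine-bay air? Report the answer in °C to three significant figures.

52.3 °C

COP_R = T_C/(T_H − T_C) gives T_H − T_C = T_C/COP.
With T_C = 291.15 K, T_H = 291.15 × (1 + 1/8.49) = 325.44 K.
Converting, 325.44 K = 52.29°C.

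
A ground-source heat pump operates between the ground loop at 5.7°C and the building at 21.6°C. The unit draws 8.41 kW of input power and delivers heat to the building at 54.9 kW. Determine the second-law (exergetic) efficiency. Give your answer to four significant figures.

COP_actual = Q̇_H/Ẇ = 54.90/8.410 = 6.528.
In absolute terms T_C = 278.85 K and T_H = 294.75 K, so ΔT = 15.90 K.
COP_Carnot = T_H/ΔT = 294.75/15.90 = 18.54.
η_II = COP_actual/COP_Carnot = 6.528/18.54 = 0.3521.

0.3521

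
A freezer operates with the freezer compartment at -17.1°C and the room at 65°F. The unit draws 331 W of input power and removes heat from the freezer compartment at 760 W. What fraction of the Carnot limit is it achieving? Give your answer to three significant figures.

COP_actual = Q̇_C/Ẇ = 760.0/331.0 = 2.296.
In absolute terms T_C = 256.05 K and T_H = 291.48 K, so ΔT = 35.43 K.
COP_Carnot = T_C/ΔT = 256.05/35.43 = 7.226.
η_II = COP_actual/COP_Carnot = 2.296/7.226 = 0.3177.

0.318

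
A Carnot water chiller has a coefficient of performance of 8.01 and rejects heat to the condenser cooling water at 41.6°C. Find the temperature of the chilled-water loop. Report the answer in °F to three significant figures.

44.0 °F

For a Carnot refrigerator COP_R = T_C/(T_H − T_C), so T_C = COP·T_H/(1 + COP).
With T_H = 314.75 K, T_C = 8.01 × 314.75/9.010 = 279.82 K.
Converting, 279.82 K = 44.00°F.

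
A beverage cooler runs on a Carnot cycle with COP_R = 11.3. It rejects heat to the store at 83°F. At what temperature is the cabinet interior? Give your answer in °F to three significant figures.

38.9 °F

For a Carnot refrigerator COP_R = T_C/(T_H − T_C), so T_C = COP·T_H/(1 + COP).
With T_H = 301.48 K, T_C = 11.3 × 301.48/12.30 = 276.97 K.
Converting, 276.97 K = 38.88°F.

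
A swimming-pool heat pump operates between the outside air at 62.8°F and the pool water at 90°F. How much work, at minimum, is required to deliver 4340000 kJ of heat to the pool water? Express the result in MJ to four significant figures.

In absolute terms T_C = 290.26 K and T_H = 305.37 K, so ΔT = 15.11 K.
The reversible limit is COP_HP = T_H/ΔT = 20.21, so W_min = Q_H/COP = Q_H·ΔT/T_H.
W_min = 4340000 × 15.11/305.37 = 214800 kJ = 214.8 MJ.

214.8 MJ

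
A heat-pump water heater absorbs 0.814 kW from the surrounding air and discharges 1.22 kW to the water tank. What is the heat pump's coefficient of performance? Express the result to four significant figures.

The first law gives Q̇_H = Q̇_C + Ẇ, so the three rates are Q̇_C = 0.8140, Q̇_H = 1.220, Ẇ = 0.4060 kW.
COP_HP = Q̇_H/Ẇ = 1.220/0.4060 = 3.005.

3.005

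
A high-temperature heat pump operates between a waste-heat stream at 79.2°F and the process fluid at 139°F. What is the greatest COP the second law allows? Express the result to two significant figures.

10

In absolute terms T_C = 299.37 K and T_H = 332.59 K, so ΔT = 33.22 K.
For a reversible cycle, COP_Carnot = T_H/ΔT = 332.59/33.22 = 10.01.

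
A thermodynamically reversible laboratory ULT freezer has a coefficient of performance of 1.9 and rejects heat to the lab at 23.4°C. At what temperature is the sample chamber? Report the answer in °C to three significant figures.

For a Carnot refrigerator COP_R = T_C/(T_H − T_C), so T_C = COP·T_H/(1 + COP).
With T_H = 296.55 K, T_C = 1.9 × 296.55/2.900 = 194.29 K.
Converting, 194.29 K = -78.86°C.

-78.9 °C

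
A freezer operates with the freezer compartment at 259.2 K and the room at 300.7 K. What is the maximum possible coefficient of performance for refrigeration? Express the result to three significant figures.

The reservoir spacing is ΔT = 300.7 − 259.2 = 41.50 K.
For a reversible cycle, COP_Carnot = T_C/ΔT = 259.20/41.50 = 6.246.

6.25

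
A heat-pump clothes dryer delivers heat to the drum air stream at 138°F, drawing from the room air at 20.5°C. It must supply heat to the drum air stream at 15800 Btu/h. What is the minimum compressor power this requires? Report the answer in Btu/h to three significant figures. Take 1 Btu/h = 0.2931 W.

In absolute terms T_C = 293.65 K and T_H = 332.04 K, so ΔT = 38.39 K.
COP_Carnot = T_H/ΔT = 332.04/38.39 = 8.649.
Ẇ_min = Q̇/COP_Carnot = 15800/8.649 = 1827 Btu/h.

1830 Btu/h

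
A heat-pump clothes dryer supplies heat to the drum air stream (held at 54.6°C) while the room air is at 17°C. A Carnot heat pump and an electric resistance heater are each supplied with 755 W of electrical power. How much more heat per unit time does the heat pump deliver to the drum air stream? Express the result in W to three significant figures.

5830 W

In absolute terms T_C = 290.15 K and T_H = 327.75 K, so ΔT = 37.60 K.
COP_Carnot = T_H/ΔT = 327.75/37.60 = 8.717.
The heat pump delivers Q̇_H = COP × Ẇ = 6581 W; the resistance heater delivers Ẇ = 755.0 W.
Extra = (COP − 1)·Ẇ = 5826 W.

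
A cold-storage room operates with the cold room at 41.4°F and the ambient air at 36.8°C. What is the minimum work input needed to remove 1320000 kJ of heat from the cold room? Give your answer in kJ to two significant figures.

150000 kJ

In absolute terms T_C = 278.37 K and T_H = 309.95 K, so ΔT = 31.58 K.
The reversible limit is COP_R = T_C/ΔT = 8.815, so W_min = Q_C/COP = Q_C·ΔT/T_C.
W_min = 1320000 × 31.58/278.37 = 149700 kJ.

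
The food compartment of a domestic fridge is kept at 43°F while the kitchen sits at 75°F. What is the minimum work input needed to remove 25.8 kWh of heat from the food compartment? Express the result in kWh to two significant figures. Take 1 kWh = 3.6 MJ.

1.6 kWh

In absolute terms T_C = 279.26 K and T_H = 297.04 K, so ΔT = 17.78 K.
The reversible limit is COP_R = T_C/ΔT = 15.71, so W_min = Q_C/COP = Q_C·ΔT/T_C.
W_min = 25.80 × 17.78/279.26 = 1.642 kWh.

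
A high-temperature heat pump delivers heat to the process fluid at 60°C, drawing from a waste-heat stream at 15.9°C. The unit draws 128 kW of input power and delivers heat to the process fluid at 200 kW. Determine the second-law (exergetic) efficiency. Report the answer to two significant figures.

0.21

COP_actual = Q̇_H/Ẇ = 200.0/128.0 = 1.563.
In absolute terms T_C = 289.05 K and T_H = 333.15 K, so ΔT = 44.10 K.
COP_Carnot = T_H/ΔT = 333.15/44.10 = 7.554.
η_II = COP_actual/COP_Carnot = 1.563/7.554 = 0.2068.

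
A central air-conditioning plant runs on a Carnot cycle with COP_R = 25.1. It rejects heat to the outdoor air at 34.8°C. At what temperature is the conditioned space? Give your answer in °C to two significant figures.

23 °C

For a Carnot refrigerator COP_R = T_C/(T_H − T_C), so T_C = COP·T_H/(1 + COP).
With T_H = 307.95 K, T_C = 25.1 × 307.95/26.10 = 296.15 K.
Converting, 296.15 K = 23.00°C.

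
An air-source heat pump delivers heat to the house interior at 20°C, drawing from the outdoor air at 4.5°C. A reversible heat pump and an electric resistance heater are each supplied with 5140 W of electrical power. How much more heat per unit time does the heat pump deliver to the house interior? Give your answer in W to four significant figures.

In absolute terms T_C = 277.65 K and T_H = 293.15 K, so ΔT = 15.50 K.
COP_Carnot = T_H/ΔT = 293.15/15.50 = 18.91.
The heat pump delivers Q̇_H = COP × Ẇ = 97210 W; the resistance heater delivers Ẇ = 5140 W.
Extra = (COP − 1)·Ẇ = 92070 W.

92070 W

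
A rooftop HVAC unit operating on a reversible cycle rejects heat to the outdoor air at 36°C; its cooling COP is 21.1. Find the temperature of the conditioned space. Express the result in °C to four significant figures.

22.01 °C

For a Carnot refrigerator COP_R = T_C/(T_H − T_C), so T_C = COP·T_H/(1 + COP).
With T_H = 309.15 K, T_C = 21.1 × 309.15/22.10 = 295.16 K.
Converting, 295.16 K = 22.01°C.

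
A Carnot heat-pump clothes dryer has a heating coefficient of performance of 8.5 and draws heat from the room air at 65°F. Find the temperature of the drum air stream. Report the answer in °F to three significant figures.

COP_HP = T_H/(T_H − T_C) rearranges to T_H = COP·T_C/(COP − 1).
With T_C = 291.48 K, T_H = 8.5 × 291.48/7.500 = 330.35 K.
Converting, 330.35 K = 134.96°F.

135 °F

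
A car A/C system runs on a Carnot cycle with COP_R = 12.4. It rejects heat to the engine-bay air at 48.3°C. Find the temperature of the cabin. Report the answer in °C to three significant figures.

For a Carnot refrigerator COP_R = T_C/(T_H − T_C), so T_C = COP·T_H/(1 + COP).
With T_H = 321.45 K, T_C = 12.4 × 321.45/13.40 = 297.46 K.
Converting, 297.46 K = 24.31°C.

24.3 °C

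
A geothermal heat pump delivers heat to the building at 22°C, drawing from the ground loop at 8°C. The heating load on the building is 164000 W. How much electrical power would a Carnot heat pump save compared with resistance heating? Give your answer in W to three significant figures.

In absolute terms T_C = 281.15 K and T_H = 295.15 K, so ΔT = 14.00 K.
COP_Carnot = T_H/ΔT = 295.15/14.00 = 21.08.
Resistance heating needs Ẇ_res = Q̇_H = 164000 W; the reversible heat pump needs only Ẇ_hp = Q̇_H/COP = 7779 W.
Saving = 164000 − 7779 = 156200 W.

156000 W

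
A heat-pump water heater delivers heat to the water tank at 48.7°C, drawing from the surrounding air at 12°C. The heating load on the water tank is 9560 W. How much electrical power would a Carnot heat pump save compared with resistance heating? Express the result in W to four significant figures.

In absolute terms T_C = 285.15 K and T_H = 321.85 K, so ΔT = 36.70 K.
COP_Carnot = T_H/ΔT = 321.85/36.70 = 8.770.
Resistance heating needs Ẇ_res = Q̇_H = 9560 W; the reversible heat pump needs only Ẇ_hp = Q̇_H/COP = 1090 W.
Saving = 9560 − 1090 = 8470 W.

8470 W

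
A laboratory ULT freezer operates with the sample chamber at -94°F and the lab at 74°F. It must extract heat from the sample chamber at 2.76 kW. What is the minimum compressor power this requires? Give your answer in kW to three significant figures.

In absolute terms T_C = 203.15 K and T_H = 296.48 K, so ΔT = 93.33 K.
COP_Carnot = T_C/ΔT = 203.15/93.33 = 2.177.
Ẇ_min = Q̇/COP_Carnot = 2.760/2.177 = 1.268 kW.

1.27 kW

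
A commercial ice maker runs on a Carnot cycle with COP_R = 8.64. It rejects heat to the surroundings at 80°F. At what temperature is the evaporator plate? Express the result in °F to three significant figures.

For a Carnot refrigerator COP_R = T_C/(T_H − T_C), so T_C = COP·T_H/(1 + COP).
With T_H = 299.82 K, T_C = 8.64 × 299.82/9.640 = 268.72 K.
Converting, 268.72 K = 24.02°F.

24.0 °F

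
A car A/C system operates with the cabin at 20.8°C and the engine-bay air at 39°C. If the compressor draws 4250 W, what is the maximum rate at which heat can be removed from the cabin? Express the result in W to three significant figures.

In absolute terms T_C = 293.95 K and T_H = 312.15 K, so ΔT = 18.20 K.
COP_Carnot = T_C/ΔT = 293.95/18.20 = 16.15.
Q̇_max = COP_Carnot × Ẇ = 16.15 × 4250 W = 68640 W.

68600 W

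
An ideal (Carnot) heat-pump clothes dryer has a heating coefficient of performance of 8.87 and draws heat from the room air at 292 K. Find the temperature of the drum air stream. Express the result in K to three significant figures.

COP_HP = T_H/(T_H − T_C) rearranges to T_H = COP·T_C/(COP − 1).
With T_C = 292.00 K, T_H = 8.87 × 292.00/7.870 = 329.10 K.

329 K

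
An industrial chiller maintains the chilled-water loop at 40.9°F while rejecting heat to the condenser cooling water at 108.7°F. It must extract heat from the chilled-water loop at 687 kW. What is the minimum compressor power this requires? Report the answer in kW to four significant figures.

In absolute terms T_C = 278.09 K and T_H = 315.76 K, so ΔT = 37.67 K.
COP_Carnot = T_C/ΔT = 278.09/37.67 = 7.383.
Ẇ_min = Q̇/COP_Carnot = 687.0/7.383 = 93.05 kW.

93.05 kW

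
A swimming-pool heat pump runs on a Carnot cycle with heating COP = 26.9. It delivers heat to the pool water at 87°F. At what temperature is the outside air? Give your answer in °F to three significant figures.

COP_HP = T_H/(T_H − T_C) gives T_H − T_C = T_H/COP.
With T_H = 303.71 K, T_C = 303.71 × (1 − 1/26.9) = 292.42 K.
Converting, 292.42 K = 66.68°F.

66.7 °F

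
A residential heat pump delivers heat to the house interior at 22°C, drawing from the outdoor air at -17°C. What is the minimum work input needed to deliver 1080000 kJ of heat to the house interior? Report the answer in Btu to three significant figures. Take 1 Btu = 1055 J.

In absolute terms T_C = 256.15 K and T_H = 295.15 K, so ΔT = 39.00 K.
The reversible limit is COP_HP = T_H/ΔT = 7.568, so W_min = Q_H/COP = Q_H·ΔT/T_H.
W_min = 1080000 × 39.00/295.15 = 142700 kJ = 135300 Btu.

135000 Btu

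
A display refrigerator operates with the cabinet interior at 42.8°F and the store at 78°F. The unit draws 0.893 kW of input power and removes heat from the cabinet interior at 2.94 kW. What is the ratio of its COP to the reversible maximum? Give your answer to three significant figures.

COP_actual = Q̇_C/Ẇ = 2.940/0.8930 = 3.292.
In absolute terms T_C = 279.15 K and T_H = 298.71 K, so ΔT = 19.56 K.
COP_Carnot = T_C/ΔT = 279.15/19.56 = 14.27.
η_II = COP_actual/COP_Carnot = 3.292/14.27 = 0.2306.

0.231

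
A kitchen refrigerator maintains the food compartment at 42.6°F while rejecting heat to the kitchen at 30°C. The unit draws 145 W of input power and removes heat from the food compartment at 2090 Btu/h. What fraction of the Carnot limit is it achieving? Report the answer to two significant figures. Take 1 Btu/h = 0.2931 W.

Converting, Q̇_C = 2090 Btu/h = 612.6 W, so COP_actual = Q̇_C/Ẇ = 612.6/145.0 = 4.225.
In absolute terms T_C = 279.04 K and T_H = 303.15 K, so ΔT = 24.11 K.
COP_Carnot = T_C/ΔT = 279.04/24.11 = 11.57.
η_II = COP_actual/COP_Carnot = 4.225/11.57 = 0.3650.

0.37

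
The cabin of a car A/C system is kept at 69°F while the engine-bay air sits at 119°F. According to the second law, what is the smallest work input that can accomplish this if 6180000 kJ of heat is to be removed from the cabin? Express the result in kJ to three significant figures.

In absolute terms T_C = 293.71 K and T_H = 321.48 K, so ΔT = 27.78 K.
The reversible limit is COP_R = T_C/ΔT = 10.57, so W_min = Q_C/COP = Q_C·ΔT/T_C.
W_min = 6180000 × 27.78/293.71 = 584500 kJ.

584000 kJ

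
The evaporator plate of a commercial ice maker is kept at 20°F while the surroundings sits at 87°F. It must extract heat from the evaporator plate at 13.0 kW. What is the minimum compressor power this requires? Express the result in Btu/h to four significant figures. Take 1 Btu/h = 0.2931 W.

6195 Btu/h

In absolute terms T_C = 266.48 K and T_H = 303.71 K, so ΔT = 37.22 K.
COP_Carnot = T_C/ΔT = 266.48/37.22 = 7.159.
Ẇ_min = Q̇/COP_Carnot = 13.00/7.159 = 1.816 kW = 6195 Btu/h.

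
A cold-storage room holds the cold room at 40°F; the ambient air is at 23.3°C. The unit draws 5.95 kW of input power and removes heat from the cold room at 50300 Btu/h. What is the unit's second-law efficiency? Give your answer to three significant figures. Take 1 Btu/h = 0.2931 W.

Converting, Q̇_C = 50300 Btu/h = 14.74 kW, so COP_actual = Q̇_C/Ẇ = 14.74/5.950 = 2.478.
In absolute terms T_C = 277.59 K and T_H = 296.45 K, so ΔT = 18.86 K.
COP_Carnot = T_C/ΔT = 277.59/18.86 = 14.72.
η_II = COP_actual/COP_Carnot = 2.478/14.72 = 0.1683.

0.168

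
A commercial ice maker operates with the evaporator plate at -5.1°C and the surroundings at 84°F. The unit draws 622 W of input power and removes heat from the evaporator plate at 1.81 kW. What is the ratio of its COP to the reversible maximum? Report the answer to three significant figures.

0.369

Converting, Q̇_C = 1.810 kW = 1810 W, so COP_actual = Q̇_C/Ẇ = 1810/622.0 = 2.910.
In absolute terms T_C = 268.05 K and T_H = 302.04 K, so ΔT = 33.99 K.
COP_Carnot = T_C/ΔT = 268.05/33.99 = 7.886.
η_II = COP_actual/COP_Carnot = 2.910/7.886 = 0.3690.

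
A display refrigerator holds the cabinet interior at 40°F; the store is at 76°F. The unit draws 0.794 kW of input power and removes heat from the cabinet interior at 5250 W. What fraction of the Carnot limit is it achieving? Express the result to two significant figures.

0.48

Converting, Q̇_C = 5250 W = 5.250 kW, so COP_actual = Q̇_C/Ẇ = 5.250/0.7940 = 6.612.
In absolute terms T_C = 277.59 K and T_H = 297.59 K, so ΔT = 20.00 K.
COP_Carnot = T_C/ΔT = 277.59/20.00 = 13.88.
η_II = COP_actual/COP_Carnot = 6.612/13.88 = 0.4764.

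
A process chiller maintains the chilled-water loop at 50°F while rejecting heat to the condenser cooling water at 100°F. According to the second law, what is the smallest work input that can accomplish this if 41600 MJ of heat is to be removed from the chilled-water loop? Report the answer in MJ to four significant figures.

In absolute terms T_C = 283.15 K and T_H = 310.93 K, so ΔT = 27.78 K.
The reversible limit is COP_R = T_C/ΔT = 10.19, so W_min = Q_C/COP = Q_C·ΔT/T_C.
W_min = 41600 × 27.78/283.15 = 4081 MJ.

4081 MJ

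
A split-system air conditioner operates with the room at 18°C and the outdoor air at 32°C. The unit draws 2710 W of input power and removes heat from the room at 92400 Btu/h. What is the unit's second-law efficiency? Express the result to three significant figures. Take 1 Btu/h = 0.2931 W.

Converting, Q̇_C = 92400 Btu/h = 27080 W, so COP_actual = Q̇_C/Ẇ = 27080/2710 = 9.994.
In absolute terms T_C = 291.15 K and T_H = 305.15 K, so ΔT = 14.00 K.
COP_Carnot = T_C/ΔT = 291.15/14.00 = 20.80.
η_II = COP_actual/COP_Carnot = 9.994/20.80 = 0.4805.

0.481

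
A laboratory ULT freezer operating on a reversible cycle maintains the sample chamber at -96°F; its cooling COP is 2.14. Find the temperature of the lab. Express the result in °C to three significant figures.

23.3 °C

COP_R = T_C/(T_H − T_C) gives T_H − T_C = T_C/COP.
With T_C = 202.04 K, T_H = 202.04 × (1 + 1/2.14) = 296.45 K.
Converting, 296.45 K = 23.30°C.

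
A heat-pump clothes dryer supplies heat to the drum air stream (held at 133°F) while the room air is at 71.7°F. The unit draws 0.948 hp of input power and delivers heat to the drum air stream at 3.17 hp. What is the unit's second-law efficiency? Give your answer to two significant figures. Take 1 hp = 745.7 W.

COP_actual = Q̇_H/Ẇ = 3.170/0.9480 = 3.344.
In absolute terms T_C = 295.21 K and T_H = 329.26 K, so ΔT = 34.06 K.
COP_Carnot = T_H/ΔT = 329.26/34.06 = 9.668.
η_II = COP_actual/COP_Carnot = 3.344/9.668 = 0.3459.

0.35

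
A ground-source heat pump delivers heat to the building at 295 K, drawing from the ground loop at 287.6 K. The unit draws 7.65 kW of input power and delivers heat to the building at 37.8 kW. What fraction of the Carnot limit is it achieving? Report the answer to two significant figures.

0.12

COP_actual = Q̇_H/Ẇ = 37.80/7.650 = 4.941.
The reservoir spacing is ΔT = 295 − 287.6 = 7.400 K.
COP_Carnot = T_H/ΔT = 295.00/7.400 = 39.86.
η_II = COP_actual/COP_Carnot = 4.941/39.86 = 0.1239.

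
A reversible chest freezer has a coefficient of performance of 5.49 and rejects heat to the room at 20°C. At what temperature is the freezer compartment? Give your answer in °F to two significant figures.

For a Carnot refrigerator COP_R = T_C/(T_H − T_C), so T_C = COP·T_H/(1 + COP).
With T_H = 293.15 K, T_C = 5.49 × 293.15/6.490 = 247.98 K.
Converting, 247.98 K = -13.31°F.

-13 °F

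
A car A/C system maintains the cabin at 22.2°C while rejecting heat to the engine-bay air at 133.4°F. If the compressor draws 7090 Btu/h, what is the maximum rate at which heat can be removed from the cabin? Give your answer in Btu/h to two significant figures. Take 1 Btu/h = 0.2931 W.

In absolute terms T_C = 295.35 K and T_H = 329.48 K, so ΔT = 34.13 K.
COP_Carnot = T_C/ΔT = 295.35/34.13 = 8.653.
Q̇_max = COP_Carnot × Ẇ = 8.653 × 7090 Btu/h = 61350 Btu/h.

61000 Btu/h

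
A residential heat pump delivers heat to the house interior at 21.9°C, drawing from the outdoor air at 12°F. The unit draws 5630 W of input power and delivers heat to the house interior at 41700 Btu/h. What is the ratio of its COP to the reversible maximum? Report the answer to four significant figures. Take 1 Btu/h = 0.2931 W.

0.2429

Converting, Q̇_H = 41700 Btu/h = 12220 W, so COP_actual = Q̇_H/Ẇ = 12220/5630 = 2.171.
In absolute terms T_C = 262.04 K and T_H = 295.05 K, so ΔT = 33.01 K.
COP_Carnot = T_H/ΔT = 295.05/33.01 = 8.938.
η_II = COP_actual/COP_Carnot = 2.171/8.938 = 0.2429.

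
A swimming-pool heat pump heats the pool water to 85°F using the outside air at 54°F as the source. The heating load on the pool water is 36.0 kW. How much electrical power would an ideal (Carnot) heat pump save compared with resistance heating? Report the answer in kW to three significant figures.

34.0 kW

In absolute terms T_C = 285.37 K and T_H = 302.59 K, so ΔT = 17.22 K.
COP_Carnot = T_H/ΔT = 302.59/17.22 = 17.57.
Resistance heating needs Ẇ_res = Q̇_H = 36.00 kW; the reversible heat pump needs only Ẇ_hp = Q̇_H/COP = 2.049 kW.
Saving = 36.00 − 2.049 = 33.95 kW.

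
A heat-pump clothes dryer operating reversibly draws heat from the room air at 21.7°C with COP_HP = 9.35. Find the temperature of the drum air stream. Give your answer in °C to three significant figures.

57.0 °C

COP_HP = T_H/(T_H − T_C) rearranges to T_H = COP·T_C/(COP − 1).
With T_C = 294.85 K, T_H = 9.35 × 294.85/8.350 = 330.16 K.
Converting, 330.16 K = 57.01°C.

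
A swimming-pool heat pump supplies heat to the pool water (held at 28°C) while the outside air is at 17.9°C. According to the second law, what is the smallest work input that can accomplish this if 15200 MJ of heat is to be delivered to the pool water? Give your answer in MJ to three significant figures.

510 MJ

In absolute terms T_C = 291.05 K and T_H = 301.15 K, so ΔT = 10.10 K.
The reversible limit is COP_HP = T_H/ΔT = 29.82, so W_min = Q_H/COP = Q_H·ΔT/T_H.
W_min = 15200 × 10.10/301.15 = 509.8 MJ.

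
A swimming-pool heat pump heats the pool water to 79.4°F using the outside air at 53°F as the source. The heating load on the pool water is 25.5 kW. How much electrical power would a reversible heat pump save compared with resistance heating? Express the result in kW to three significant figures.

In absolute terms T_C = 284.82 K and T_H = 299.48 K, so ΔT = 14.67 K.
COP_Carnot = T_H/ΔT = 299.48/14.67 = 20.42.
Resistance heating needs Ẇ_res = Q̇_H = 25.50 kW; the reversible heat pump needs only Ẇ_hp = Q̇_H/COP = 1.249 kW.
Saving = 25.50 − 1.249 = 24.25 kW.

24.3 kW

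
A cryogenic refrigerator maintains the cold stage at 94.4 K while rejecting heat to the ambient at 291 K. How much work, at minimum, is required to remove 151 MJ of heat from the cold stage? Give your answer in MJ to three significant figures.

314 MJ

The reservoir spacing is ΔT = 291 − 94.4 = 196.6 K.
The reversible limit is COP_R = T_C/ΔT = 0.4802, so W_min = Q_C/COP = Q_C·ΔT/T_C.
W_min = 151.0 × 196.6/94.40 = 314.5 MJ.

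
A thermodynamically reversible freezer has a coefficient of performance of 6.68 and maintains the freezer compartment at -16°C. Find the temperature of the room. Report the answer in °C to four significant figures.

COP_R = T_C/(T_H − T_C) gives T_H − T_C = T_C/COP.
With T_C = 257.15 K, T_H = 257.15 × (1 + 1/6.68) = 295.65 K.
Converting, 295.65 K = 22.50°C.

22.50 °C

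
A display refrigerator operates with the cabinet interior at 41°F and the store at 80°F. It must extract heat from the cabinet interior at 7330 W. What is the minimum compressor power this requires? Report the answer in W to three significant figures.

571 W

In absolute terms T_C = 278.15 K and T_H = 299.82 K, so ΔT = 21.67 K.
COP_Carnot = T_C/ΔT = 278.15/21.67 = 12.84.
Ẇ_min = Q̇/COP_Carnot = 7330/12.84 = 571.0 W.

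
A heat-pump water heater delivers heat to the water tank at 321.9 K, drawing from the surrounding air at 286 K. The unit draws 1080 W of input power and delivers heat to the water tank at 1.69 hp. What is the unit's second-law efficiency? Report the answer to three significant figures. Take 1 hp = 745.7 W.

0.130

Converting, Q̇_H = 1.690 hp = 1260 W, so COP_actual = Q̇_H/Ẇ = 1260/1080 = 1.167.
The reservoir spacing is ΔT = 321.9 − 286 = 35.90 K.
COP_Carnot = T_H/ΔT = 321.90/35.90 = 8.967.
η_II = COP_actual/COP_Carnot = 1.167/8.967 = 0.1301.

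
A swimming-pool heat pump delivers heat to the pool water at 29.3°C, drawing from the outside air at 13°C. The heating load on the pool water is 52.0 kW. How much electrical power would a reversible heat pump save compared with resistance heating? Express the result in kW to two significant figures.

49 kW

In absolute terms T_C = 286.15 K and T_H = 302.45 K, so ΔT = 16.30 K.
COP_Carnot = T_H/ΔT = 302.45/16.30 = 18.56.
Resistance heating needs Ẇ_res = Q̇_H = 52.00 kW; the reversible heat pump needs only Ẇ_hp = Q̇_H/COP = 2.802 kW.
Saving = 52.00 − 2.802 = 49.20 kW.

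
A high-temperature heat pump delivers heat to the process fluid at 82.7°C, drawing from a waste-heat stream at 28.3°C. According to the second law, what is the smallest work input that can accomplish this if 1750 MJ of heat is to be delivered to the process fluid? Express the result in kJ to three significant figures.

268000 kJ

In absolute terms T_C = 301.45 K and T_H = 355.85 K, so ΔT = 54.40 K.
The reversible limit is COP_HP = T_H/ΔT = 6.541, so W_min = Q_H/COP = Q_H·ΔT/T_H.
W_min = 1750 × 54.40/355.85 = 267.5 MJ = 267500 kJ.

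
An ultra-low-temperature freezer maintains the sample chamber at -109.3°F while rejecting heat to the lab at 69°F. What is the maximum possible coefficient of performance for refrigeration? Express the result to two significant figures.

In absolute terms T_C = 194.65 K and T_H = 293.71 K, so ΔT = 99.06 K.
For a reversible cycle, COP_Carnot = T_C/ΔT = 194.65/99.06 = 1.965.

2.0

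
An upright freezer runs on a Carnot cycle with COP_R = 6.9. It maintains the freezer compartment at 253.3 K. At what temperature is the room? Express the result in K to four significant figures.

COP_R = T_C/(T_H − T_C) gives T_H − T_C = T_C/COP.
With T_C = 253.30 K, T_H = 253.30 × (1 + 1/6.9) = 290.01 K.

290.0 K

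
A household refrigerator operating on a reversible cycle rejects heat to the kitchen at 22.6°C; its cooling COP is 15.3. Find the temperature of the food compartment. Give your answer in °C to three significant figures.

For a Carnot refrigerator COP_R = T_C/(T_H − T_C), so T_C = COP·T_H/(1 + COP).
With T_H = 295.75 K, T_C = 15.3 × 295.75/16.30 = 277.61 K.
Converting, 277.61 K = 4.46°C.

4.46 °C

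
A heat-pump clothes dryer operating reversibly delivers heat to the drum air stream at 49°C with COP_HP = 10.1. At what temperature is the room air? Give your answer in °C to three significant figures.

17.1 °C

COP_HP = T_H/(T_H − T_C) gives T_H − T_C = T_H/COP.
With T_H = 322.15 K, T_C = 322.15 × (1 − 1/10.1) = 290.25 K.
Converting, 290.25 K = 17.10°C.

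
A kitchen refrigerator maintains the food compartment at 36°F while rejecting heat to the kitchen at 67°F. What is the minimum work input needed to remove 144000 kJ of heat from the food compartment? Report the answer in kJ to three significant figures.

In absolute terms T_C = 275.37 K and T_H = 292.59 K, so ΔT = 17.22 K.
The reversible limit is COP_R = T_C/ΔT = 15.99, so W_min = Q_C/COP = Q_C·ΔT/T_C.
W_min = 144000 × 17.22/275.37 = 9006 kJ.

9010 kJ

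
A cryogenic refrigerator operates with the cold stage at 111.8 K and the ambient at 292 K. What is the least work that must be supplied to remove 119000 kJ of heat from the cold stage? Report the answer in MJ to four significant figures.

The reservoir spacing is ΔT = 292 − 111.8 = 180.2 K.
The reversible limit is COP_R = T_C/ΔT = 0.6204, so W_min = Q_C/COP = Q_C·ΔT/T_C.
W_min = 119000 × 180.2/111.80 = 191800 kJ = 191.8 MJ.

191.8 MJ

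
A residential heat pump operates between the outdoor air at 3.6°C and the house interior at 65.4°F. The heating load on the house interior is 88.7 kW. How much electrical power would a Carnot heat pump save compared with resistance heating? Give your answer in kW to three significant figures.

84.2 kW

In absolute terms T_C = 276.75 K and T_H = 291.71 K, so ΔT = 14.96 K.
COP_Carnot = T_H/ΔT = 291.71/14.96 = 19.50.
Resistance heating needs Ẇ_res = Q̇_H = 88.70 kW; the reversible heat pump needs only Ẇ_hp = Q̇_H/COP = 4.548 kW.
Saving = 88.70 − 4.548 = 84.15 kW.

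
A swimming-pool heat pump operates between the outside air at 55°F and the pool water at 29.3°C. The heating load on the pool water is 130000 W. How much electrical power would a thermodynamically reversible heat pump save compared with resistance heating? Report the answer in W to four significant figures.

In absolute terms T_C = 285.93 K and T_H = 302.45 K, so ΔT = 16.52 K.
COP_Carnot = T_H/ΔT = 302.45/16.52 = 18.31.
Resistance heating needs Ẇ_res = Q̇_H = 130000 W; the reversible heat pump needs only Ẇ_hp = Q̇_H/COP = 7102 W.
Saving = 130000 − 7102 = 122900 W.

122900 W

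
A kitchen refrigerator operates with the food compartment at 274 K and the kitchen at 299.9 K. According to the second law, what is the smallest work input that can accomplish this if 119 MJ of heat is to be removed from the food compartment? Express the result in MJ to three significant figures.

The reservoir spacing is ΔT = 299.9 − 274 = 25.90 K.
The reversible limit is COP_R = T_C/ΔT = 10.58, so W_min = Q_C/COP = Q_C·ΔT/T_C.
W_min = 119.0 × 25.90/274.00 = 11.25 MJ.

11.2 MJ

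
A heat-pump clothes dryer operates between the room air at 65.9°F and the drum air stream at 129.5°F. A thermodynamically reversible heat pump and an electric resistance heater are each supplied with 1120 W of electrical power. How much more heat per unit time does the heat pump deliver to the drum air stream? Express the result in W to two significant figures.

9300 W

In absolute terms T_C = 291.98 K and T_H = 327.32 K, so ΔT = 35.33 K.
COP_Carnot = T_H/ΔT = 327.32/35.33 = 9.264.
The heat pump delivers Q̇_H = COP × Ẇ = 10380 W; the resistance heater delivers Ẇ = 1120 W.
Extra = (COP − 1)·Ẇ = 9255 W.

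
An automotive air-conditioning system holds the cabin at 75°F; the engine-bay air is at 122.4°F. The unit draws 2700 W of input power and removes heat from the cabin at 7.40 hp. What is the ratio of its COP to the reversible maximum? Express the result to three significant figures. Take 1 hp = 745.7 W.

Converting, Q̇_C = 7.400 hp = 5518 W, so COP_actual = Q̇_C/Ẇ = 5518/2700 = 2.044.
In absolute terms T_C = 297.04 K and T_H = 323.37 K, so ΔT = 26.33 K.
COP_Carnot = T_C/ΔT = 297.04/26.33 = 11.28.
η_II = COP_actual/COP_Carnot = 2.044/11.28 = 0.1812.

0.181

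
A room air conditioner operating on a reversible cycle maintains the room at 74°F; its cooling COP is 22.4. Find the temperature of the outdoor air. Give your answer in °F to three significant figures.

97.8 °F

COP_R = T_C/(T_H − T_C) gives T_H − T_C = T_C/COP.
With T_C = 296.48 K, T_H = 296.48 × (1 + 1/22.4) = 309.72 K.
Converting, 309.72 K = 97.82°F.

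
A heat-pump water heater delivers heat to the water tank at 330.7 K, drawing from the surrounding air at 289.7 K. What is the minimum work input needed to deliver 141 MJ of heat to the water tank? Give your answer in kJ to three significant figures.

17500 kJ

The reservoir spacing is ΔT = 330.7 − 289.7 = 41.00 K.
The reversible limit is COP_HP = T_H/ΔT = 8.066, so W_min = Q_H/COP = Q_H·ΔT/T_H.
W_min = 141.0 × 41.00/330.70 = 17.48 MJ = 17480 kJ.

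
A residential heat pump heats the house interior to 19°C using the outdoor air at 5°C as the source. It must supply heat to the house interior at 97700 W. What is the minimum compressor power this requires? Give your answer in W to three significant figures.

In absolute terms T_C = 278.15 K and T_H = 292.15 K, so ΔT = 14.00 K.
COP_Carnot = T_H/ΔT = 292.15/14.00 = 20.87.
Ẇ_min = Q̇/COP_Carnot = 97700/20.87 = 4682 W.

4680 W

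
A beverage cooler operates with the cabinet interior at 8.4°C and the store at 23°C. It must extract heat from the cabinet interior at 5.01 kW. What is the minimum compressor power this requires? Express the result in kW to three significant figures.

In absolute terms T_C = 281.55 K and T_H = 296.15 K, so ΔT = 14.60 K.
COP_Carnot = T_C/ΔT = 281.55/14.60 = 19.28.
Ẇ_min = Q̇/COP_Carnot = 5.010/19.28 = 0.2598 kW.

0.260 kW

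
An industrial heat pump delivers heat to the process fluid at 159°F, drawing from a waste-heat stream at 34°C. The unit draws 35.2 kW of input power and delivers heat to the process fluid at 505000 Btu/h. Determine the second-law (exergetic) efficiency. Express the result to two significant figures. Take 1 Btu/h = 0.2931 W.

0.45

Converting, Q̇_H = 505000 Btu/h = 148.0 kW, so COP_actual = Q̇_H/Ẇ = 148.0/35.20 = 4.205.
In absolute terms T_C = 307.15 K and T_H = 343.71 K, so ΔT = 36.56 K.
COP_Carnot = T_H/ΔT = 343.71/36.56 = 9.402.
η_II = COP_actual/COP_Carnot = 4.205/9.402 = 0.4472.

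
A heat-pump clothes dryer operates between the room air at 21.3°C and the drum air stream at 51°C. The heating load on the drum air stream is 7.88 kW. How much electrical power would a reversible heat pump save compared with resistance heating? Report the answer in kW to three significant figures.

7.16 kW

In absolute terms T_C = 294.45 K and T_H = 324.15 K, so ΔT = 29.70 K.
COP_Carnot = T_H/ΔT = 324.15/29.70 = 10.91.
Resistance heating needs Ẇ_res = Q̇_H = 7.880 kW; the reversible heat pump needs only Ẇ_hp = Q̇_H/COP = 0.7220 kW.
Saving = 7.880 − 0.7220 = 7.158 kW.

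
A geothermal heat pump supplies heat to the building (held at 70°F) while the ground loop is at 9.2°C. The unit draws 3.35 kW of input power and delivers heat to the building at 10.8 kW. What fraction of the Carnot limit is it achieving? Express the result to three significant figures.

0.130

COP_actual = Q̇_H/Ẇ = 10.80/3.350 = 3.224.
In absolute terms T_C = 282.35 K and T_H = 294.26 K, so ΔT = 11.91 K.
COP_Carnot = T_H/ΔT = 294.26/11.91 = 24.70.
η_II = COP_actual/COP_Carnot = 3.224/24.70 = 0.1305.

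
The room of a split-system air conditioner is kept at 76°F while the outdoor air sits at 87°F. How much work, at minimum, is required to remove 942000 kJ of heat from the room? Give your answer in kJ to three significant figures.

19300 kJ

In absolute terms T_C = 297.59 K and T_H = 303.71 K, so ΔT = 6.111 K.
The reversible limit is COP_R = T_C/ΔT = 48.70, so W_min = Q_C/COP = Q_C·ΔT/T_C.
W_min = 942000 × 6.111/297.59 = 19340 kJ.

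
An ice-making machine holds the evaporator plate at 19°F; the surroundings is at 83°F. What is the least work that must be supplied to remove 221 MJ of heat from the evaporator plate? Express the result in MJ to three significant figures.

29.5 MJ

In absolute terms T_C = 265.93 K and T_H = 301.48 K, so ΔT = 35.56 K.
The reversible limit is COP_R = T_C/ΔT = 7.479, so W_min = Q_C/COP = Q_C·ΔT/T_C.
W_min = 221.0 × 35.56/265.93 = 29.55 MJ.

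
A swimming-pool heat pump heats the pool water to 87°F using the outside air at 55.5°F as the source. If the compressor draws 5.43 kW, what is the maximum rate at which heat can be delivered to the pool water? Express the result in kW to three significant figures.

94.2 kW

In absolute terms T_C = 286.21 K and T_H = 303.71 K, so ΔT = 17.50 K.
COP_Carnot = T_H/ΔT = 303.71/17.50 = 17.35.
Q̇_max = COP_Carnot × Ẇ = 17.35 × 5.430 kW = 94.24 kW.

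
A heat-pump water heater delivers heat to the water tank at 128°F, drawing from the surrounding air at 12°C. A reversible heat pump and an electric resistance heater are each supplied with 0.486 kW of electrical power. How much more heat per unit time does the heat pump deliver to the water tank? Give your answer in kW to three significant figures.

3.35 kW

In absolute terms T_C = 285.15 K and T_H = 326.48 K, so ΔT = 41.33 K.
COP_Carnot = T_H/ΔT = 326.48/41.33 = 7.899.
The heat pump delivers Q̇_H = COP × Ẇ = 3.839 kW; the resistance heater delivers Ẇ = 0.4860 kW.
Extra = (COP − 1)·Ẇ = 3.353 kW.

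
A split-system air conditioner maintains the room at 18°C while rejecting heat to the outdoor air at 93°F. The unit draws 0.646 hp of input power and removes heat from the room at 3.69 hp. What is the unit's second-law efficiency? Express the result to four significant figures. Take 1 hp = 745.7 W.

0.3117

COP_actual = Q̇_C/Ẇ = 3.690/0.6460 = 5.712.
In absolute terms T_C = 291.15 K and T_H = 307.04 K, so ΔT = 15.89 K.
COP_Carnot = T_C/ΔT = 291.15/15.89 = 18.32.
η_II = COP_actual/COP_Carnot = 5.712/18.32 = 0.3117.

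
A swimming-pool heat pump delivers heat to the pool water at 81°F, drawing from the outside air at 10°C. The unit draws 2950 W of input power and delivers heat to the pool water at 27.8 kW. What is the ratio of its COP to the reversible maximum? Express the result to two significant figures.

Converting, Q̇_H = 27.80 kW = 27800 W, so COP_actual = Q̇_H/Ẇ = 27800/2950 = 9.424.
In absolute terms T_C = 283.15 K and T_H = 300.37 K, so ΔT = 17.22 K.
COP_Carnot = T_H/ΔT = 300.37/17.22 = 17.44.
η_II = COP_actual/COP_Carnot = 9.424/17.44 = 0.5403.

0.54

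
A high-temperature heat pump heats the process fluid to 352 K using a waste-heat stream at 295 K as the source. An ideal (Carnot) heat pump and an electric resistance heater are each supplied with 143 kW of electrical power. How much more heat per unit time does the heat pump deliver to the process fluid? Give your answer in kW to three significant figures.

The reservoir spacing is ΔT = 352 − 295 = 57.00 K.
COP_Carnot = T_H/ΔT = 352.00/57.00 = 6.175.
The heat pump delivers Q̇_H = COP × Ẇ = 883.1 kW; the resistance heater delivers Ẇ = 143.0 kW.
Extra = (COP − 1)·Ẇ = 740.1 kW.

740 kW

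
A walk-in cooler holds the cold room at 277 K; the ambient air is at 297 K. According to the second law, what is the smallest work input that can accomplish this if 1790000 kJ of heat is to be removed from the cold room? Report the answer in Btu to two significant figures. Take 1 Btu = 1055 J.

120000 Btu

The reservoir spacing is ΔT = 297 − 277 = 20.00 K.
The reversible limit is COP_R = T_C/ΔT = 13.85, so W_min = Q_C/COP = Q_C·ΔT/T_C.
W_min = 1790000 × 20.00/277.00 = 129200 kJ = 122500 Btu.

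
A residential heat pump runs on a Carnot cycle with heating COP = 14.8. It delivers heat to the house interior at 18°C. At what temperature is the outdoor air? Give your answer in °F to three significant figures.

COP_HP = T_H/(T_H − T_C) gives T_H − T_C = T_H/COP.
With T_H = 291.15 K, T_C = 291.15 × (1 − 1/14.8) = 271.48 K.
Converting, 271.48 K = 28.99°F.

29.0 °F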